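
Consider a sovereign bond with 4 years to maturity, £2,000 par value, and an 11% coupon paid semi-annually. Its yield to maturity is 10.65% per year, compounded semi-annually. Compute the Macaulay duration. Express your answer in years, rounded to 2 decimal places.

3.35 years

Periodic yield y = 0.05325. Discount each cash flow and weight by its period:
  t   CF        PV=CF/(1+0.05325)^t    t·PV
  1       110.00       104.4386       104.4386
  2       110.00        99.1585       198.3169
  3       110.00        94.1452       282.4357
  4       110.00        89.3854       357.5418
  5       110.00        84.8663       424.3316
  6       110.00        80.5757       483.4540
  7       110.00        76.5019       535.5135
  8     2,110.00     1,393.2553    11,146.0426
  Σ                  2,022.3270    13,532.0747
Price P = Σ PV = 2,022.3270.
Macaulay duration = Σ(t·PV) / P = 13,532.0747 / 2,022.3270 = 6.69134 half-year periods.
In years: 6.69134 / 2 = 3.34567 years.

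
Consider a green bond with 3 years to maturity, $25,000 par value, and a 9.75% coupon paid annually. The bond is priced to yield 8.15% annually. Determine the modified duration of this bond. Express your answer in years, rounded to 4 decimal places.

2.5398 years

Periodic yield y = 0.0815. First find Macaulay duration:
  t   CF        PV=CF/(1+0.0815)^t    t·PV
  1     2,437.50     2,253.8141     2,253.8141
  2     2,437.50     2,083.9705     4,167.9411
  3    27,437.50    21,690.2704    65,070.8112
  Σ                 26,028.0551    71,492.5665
P = 26,028.0551; Macaulay duration = 71,492.5665 / 26,028.0551 = 2.74675 years.
Modified duration = D_Mac / (1 + y) = 2.74675 / 1.0815 = 2.53976 years.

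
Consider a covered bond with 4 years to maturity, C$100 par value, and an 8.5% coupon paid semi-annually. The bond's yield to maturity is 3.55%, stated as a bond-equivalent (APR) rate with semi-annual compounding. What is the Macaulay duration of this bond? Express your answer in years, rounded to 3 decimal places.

3.523 years

Periodic yield y = 0.01775. Discount each cash flow and weight by its period:
  t   CF        PV=CF/(1+0.01775)^t    t·PV
  1         4.25         4.1759         4.1759
  2         4.25         4.1030         8.2061
  3         4.25         4.0315        12.0945
  4         4.25         3.9612        15.8447
  5         4.25         3.8921        19.4605
  6         4.25         3.8242        22.9453
  7         4.25         3.7575        26.3026
  8       104.25        90.5622       724.4980
  Σ                    118.3077       833.5275
Price P = Σ PV = 118.3077.
Macaulay duration = Σ(t·PV) / P = 833.5275 / 118.3077 = 7.04542 half-year periods.
In years: 7.04542 / 2 = 3.52271 years.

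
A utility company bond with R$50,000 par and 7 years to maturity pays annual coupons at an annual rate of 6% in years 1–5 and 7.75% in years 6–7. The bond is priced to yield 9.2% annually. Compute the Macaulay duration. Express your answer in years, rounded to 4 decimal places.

5.8193 years

Periodic yield y = 0.092. Discount each cash flow and weight by its year:
  t   CF        PV=CF/(1+0.092)^t    t·PV
  1     3,000.00     2,747.2527     2,747.2527
  2     3,000.00     2,515.7992     5,031.5984
  3     3,000.00     2,303.8454     6,911.5363
  4     3,000.00     2,109.7486     8,438.9943
  5     3,000.00     1,932.0042     9,660.0209
  6     3,875.00     2,285.2614    13,711.5682
  7    53,875.00    29,095.7003   203,669.9021
  Σ                 42,989.6118   250,170.8730
Price P = Σ PV = 42,989.6118.
Macaulay duration = Σ(t·PV) / P = 250,170.8730 / 42,989.6118 = 5.81933 years.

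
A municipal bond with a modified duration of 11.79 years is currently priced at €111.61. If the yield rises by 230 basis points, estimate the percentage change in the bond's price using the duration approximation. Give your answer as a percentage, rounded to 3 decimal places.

-27.117%

Duration approximation: ΔP/P ≈ -D_mod · Δy = -11.79 × (+0.023) = -0.271170.
As a percentage: -27.1170%.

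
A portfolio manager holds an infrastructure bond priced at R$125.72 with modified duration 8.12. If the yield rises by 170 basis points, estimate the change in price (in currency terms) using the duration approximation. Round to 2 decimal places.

Duration approximation: ΔP/P ≈ -D_mod · Δy = -8.12 × (+0.017) = -0.138040.
ΔP ≈ 125.72 × (-0.138040) = -17.3543888.

-R$17.35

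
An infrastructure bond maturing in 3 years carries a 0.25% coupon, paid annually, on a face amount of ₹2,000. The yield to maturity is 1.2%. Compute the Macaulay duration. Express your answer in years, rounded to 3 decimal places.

Periodic yield y = 0.012. Discount each cash flow and weight by its year:
  t   CF        PV=CF/(1+0.012)^t    t·PV
  1         5.00         4.9407         4.9407
  2         5.00         4.8821         9.7643
  3     2,005.00     1,934.5183     5,803.5549
  Σ                  1,944.3411     5,818.2598
Price P = Σ PV = 1,944.3411.
Macaulay duration = Σ(t·PV) / P = 5,818.2598 / 1,944.3411 = 2.99241 years.

2.992 years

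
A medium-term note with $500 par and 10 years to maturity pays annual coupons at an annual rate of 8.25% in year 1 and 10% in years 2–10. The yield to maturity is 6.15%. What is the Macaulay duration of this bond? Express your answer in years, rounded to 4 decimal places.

7.2345 years

Periodic yield y = 0.0615. Discount each cash flow and weight by its year:
  t   CF        PV=CF/(1+0.0615)^t    t·PV
  1        41.25        38.8601        38.8601
  2        50.00        44.3741        88.7483
  3        50.00        41.8032       125.4097
  4        50.00        39.3813       157.5252
  5        50.00        37.0997       185.4983
  6        50.00        34.9502       209.7014
  7        50.00        32.9253       230.4772
  8        50.00        31.0177       248.1418
  9        50.00        29.2207       262.9859
  10      550.00       302.8048     3,028.0476
  Σ                    632.4372     4,575.3957
Price P = Σ PV = 632.4372.
Macaulay duration = Σ(t·PV) / P = 4,575.3957 / 632.4372 = 7.23455 years.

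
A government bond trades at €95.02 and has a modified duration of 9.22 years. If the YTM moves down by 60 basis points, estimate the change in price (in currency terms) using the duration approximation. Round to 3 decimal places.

+€5.257

Duration approximation: ΔP/P ≈ -D_mod · Δy = -9.22 × (-0.006) = +0.055320.
ΔP ≈ 95.02 × (+0.055320) = +5.2565064.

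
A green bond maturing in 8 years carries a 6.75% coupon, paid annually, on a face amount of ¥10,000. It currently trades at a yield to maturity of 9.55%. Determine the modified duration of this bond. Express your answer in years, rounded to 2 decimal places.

5.74 years

Periodic yield y = 0.0955. First find Macaulay duration:
  t   CF        PV=CF/(1+0.0955)^t    t·PV
  1       675.00       616.1570       616.1570
  2       675.00       562.4436     1,124.8873
  3       675.00       513.4127     1,540.2382
  4       675.00       468.6561     1,874.6243
  5       675.00       427.8011     2,139.0053
  6       675.00       390.5076     2,343.0456
  7       675.00       356.4652     2,495.2562
  8    10,675.00     5,145.9887    41,167.9096
  Σ                  8,481.4320    53,301.1234
P = 8,481.4320; Macaulay duration = 53,301.1234 / 8,481.4320 = 6.28445 years.
Modified duration = D_Mac / (1 + y) = 6.28445 / 1.0955 = 5.73660 years.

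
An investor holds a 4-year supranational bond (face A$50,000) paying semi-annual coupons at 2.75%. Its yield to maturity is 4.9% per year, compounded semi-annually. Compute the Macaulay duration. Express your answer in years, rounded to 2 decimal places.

3.81 years

Periodic yield y = 0.0245. Discount each cash flow and weight by its period:
  t   CF        PV=CF/(1+0.0245)^t    t·PV
  1       687.50       671.0591       671.0591
  2       687.50       655.0113     1,310.0226
  3       687.50       639.3473     1,918.0418
  4       687.50       624.0579     2,496.2314
  5       687.50       609.1341     3,045.6703
  6       687.50       594.5672     3,567.4030
  7       687.50       580.3486     4,062.4404
  8    50,687.50    41,764.2964   334,114.3715
  Σ                 46,137.8218   351,185.2401
Price P = Σ PV = 46,137.8218.
Macaulay duration = Σ(t·PV) / P = 351,185.2401 / 46,137.8218 = 7.61166 half-year periods.
In years: 7.61166 / 2 = 3.80583 years.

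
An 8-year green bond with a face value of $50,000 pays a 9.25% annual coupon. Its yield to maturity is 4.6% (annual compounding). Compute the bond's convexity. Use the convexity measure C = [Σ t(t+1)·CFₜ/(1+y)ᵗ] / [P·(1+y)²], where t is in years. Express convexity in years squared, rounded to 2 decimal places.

46.95

With y = 0.046:
  t   CF        PV=CF/(1+0.046)^t    t·PV        t(t+1)·PV
  1     4,625.00     4,421.6061     4,421.6061       8,843.2122
  2     4,625.00     4,227.1569     8,454.3138      25,362.9414
  3     4,625.00     4,041.2590    12,123.7770      48,495.1079
  4     4,625.00     3,863.5363    15,454.1453      77,270.7263
  5     4,625.00     3,693.6294    18,468.1468     110,808.8810
  6     4,625.00     3,531.1944    21,187.1665     148,310.1658
  7     4,625.00     3,375.9029    23,631.3202     189,050.5618
  8    54,625.00    38,118.6906   304,949.5246   2,744,545.7218
  Σ                 65,272.9756   408,690.0004   3,352,687.3182
P = 65,272.9756.
Convexity = Σ t(t+1)·PV / [P·(1+y)²] = 3,352,687.3182 / (65,272.9756 × 1.094116) = 46.94575.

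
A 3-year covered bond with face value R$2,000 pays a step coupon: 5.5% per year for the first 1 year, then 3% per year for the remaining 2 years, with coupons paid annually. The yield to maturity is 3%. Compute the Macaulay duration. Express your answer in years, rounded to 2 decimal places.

Periodic yield y = 0.03. Discount each cash flow and weight by its year:
  t   CF        PV=CF/(1+0.03)^t    t·PV
  1       110.00       106.7961       106.7961
  2        60.00        56.5558       113.1115
  3     2,060.00     1,885.1918     5,655.5755
  Σ                  2,048.5437     5,875.4831
Price P = Σ PV = 2,048.5437.
Macaulay duration = Σ(t·PV) / P = 5,875.4831 / 2,048.5437 = 2.86813 years.

2.87 years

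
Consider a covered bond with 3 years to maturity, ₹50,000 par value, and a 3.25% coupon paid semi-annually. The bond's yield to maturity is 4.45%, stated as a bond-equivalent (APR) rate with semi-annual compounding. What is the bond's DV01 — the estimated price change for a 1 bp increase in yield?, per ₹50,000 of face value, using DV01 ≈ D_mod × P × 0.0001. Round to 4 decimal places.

₹13.6176

Periodic yield y = 0.02225.
  t   CF        PV=CF/(1+0.02225)^t    t·PV
  1       812.50       794.8154       794.8154
  2       812.50       777.5156     1,555.0313
  3       812.50       760.5925     2,281.7774
  4       812.50       744.0376     2,976.1505
  5       812.50       727.8431     3,639.2155
  6    50,812.50    44,527.4524   267,164.7141
  Σ                 48,332.2565   278,411.7041
P = 48,332.2565; D_Mac = 5.76037 half-year periods = 2.88019 yrs; D_mod = 2.81750 yrs.
DV01 ≈ 2.81750 × 48,332.2565 × 0.0001 = 13.617594.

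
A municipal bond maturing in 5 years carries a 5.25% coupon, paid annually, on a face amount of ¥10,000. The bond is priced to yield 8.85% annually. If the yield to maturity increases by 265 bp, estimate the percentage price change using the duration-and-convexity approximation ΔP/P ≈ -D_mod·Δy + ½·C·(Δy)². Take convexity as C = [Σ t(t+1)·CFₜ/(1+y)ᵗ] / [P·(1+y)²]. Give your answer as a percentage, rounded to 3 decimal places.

-10.145%

With y = 0.0885:
  t   CF        PV=CF/(1+0.0885)^t    t·PV        t(t+1)·PV
  1       525.00       482.3151       482.3151         964.6302
  2       525.00       443.1007       886.2014       2,658.6042
  3       525.00       407.0746     1,221.2238       4,884.8952
  4       525.00       373.9776     1,495.9103       7,479.5517
  5    10,525.00     6,887.7906    34,438.9532     206,633.7191
  Σ                  8,594.2586    38,524.6038     222,621.4003
P = 8,594.2586; D_Mac = 4.48260 yrs; D_mod = 4.11814 yrs; C = 21.86259.
Duration effect: -4.11814 × (+0.0265) = -0.109131
Convexity effect: 0.5 × 21.86259 × (0.0265)² = +0.0076765
ΔP/P ≈ -0.109131 + 0.0076765 = -0.101454 = -10.1454%.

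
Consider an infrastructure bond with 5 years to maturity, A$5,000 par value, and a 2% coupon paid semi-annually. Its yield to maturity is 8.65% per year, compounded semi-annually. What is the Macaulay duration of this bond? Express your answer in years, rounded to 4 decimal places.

Periodic yield y = 0.04325. Discount each cash flow and weight by its period:
  t   CF        PV=CF/(1+0.04325)^t    t·PV
  1        50.00        47.9272        47.9272
  2        50.00        45.9402        91.8805
  3        50.00        44.0357       132.1071
  4        50.00        42.2101       168.8404
  5        50.00        40.4602       202.3010
  6        50.00        38.7828       232.6971
  7        50.00        37.1750       260.2252
  8        50.00        35.6339       285.0709
  9        50.00        34.1566       307.4093
  10    5,050.00     3,306.7963    33,067.9631
  Σ                  3,673.1180    34,796.4216
Price P = Σ PV = 3,673.1180.
Macaulay duration = Σ(t·PV) / P = 34,796.4216 / 3,673.1180 = 9.47327 half-year periods.
In years: 9.47327 / 2 = 4.73663 years.

4.7366 years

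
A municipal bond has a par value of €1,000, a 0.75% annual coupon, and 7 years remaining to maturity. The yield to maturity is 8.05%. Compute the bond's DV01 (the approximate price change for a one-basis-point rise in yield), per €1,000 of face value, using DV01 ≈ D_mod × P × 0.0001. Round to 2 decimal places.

Periodic yield y = 0.0805.
  t   CF        PV=CF/(1+0.0805)^t    t·PV
  1         7.50         6.9412         6.9412
  2         7.50         6.4241        12.8482
  3         7.50         5.9455        17.8364
  4         7.50         5.5025        22.0101
  5         7.50         5.0926        25.4629
  6         7.50         4.7132        28.2790
  7     1,007.50       585.9650     4,101.7548
  Σ                    620.5840     4,215.1326
P = 620.5840; D_Mac = 6.79220 yrs; D_mod = 6.28617 yrs.
DV01 ≈ 6.28617 × 620.5840 × 0.0001 = 0.390109.

€0.39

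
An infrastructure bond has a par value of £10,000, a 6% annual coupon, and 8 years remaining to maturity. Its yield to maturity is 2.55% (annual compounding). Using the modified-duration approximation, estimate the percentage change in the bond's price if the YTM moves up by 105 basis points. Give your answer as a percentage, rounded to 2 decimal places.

Periodic yield y = 0.0255. Modified duration first:
  t   CF        PV=CF/(1+0.0255)^t    t·PV
  1       600.00       585.0804       585.0804
  2       600.00       570.5319     1,141.0638
  3       600.00       556.3451     1,669.0353
  4       600.00       542.5111     2,170.0442
  5       600.00       529.0210     2,645.1051
  6       600.00       515.8664     3,095.1985
  7       600.00       503.0389     3,521.2725
  8    10,600.00     8,666.0372    69,328.2974
  Σ                 12,468.4320    84,155.0972
P = 12,468.4320; D_Mac = 6.74945 yrs; D_mod = 6.74945/(1+0.0255) = 6.58162 yrs.
ΔP/P ≈ -D_mod · Δy = -6.58162 × (+0.0105) = -0.069107 = -6.9107%.

-6.91%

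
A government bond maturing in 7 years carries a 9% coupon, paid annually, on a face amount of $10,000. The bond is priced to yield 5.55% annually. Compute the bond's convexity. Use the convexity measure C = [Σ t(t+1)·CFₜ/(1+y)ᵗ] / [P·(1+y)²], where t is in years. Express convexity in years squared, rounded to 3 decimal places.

37.265

With y = 0.0555:
  t   CF        PV=CF/(1+0.0555)^t    t·PV        t(t+1)·PV
  1       900.00       852.6765       852.6765       1,705.3529
  2       900.00       807.8413     1,615.6825       4,847.0476
  3       900.00       765.3636     2,296.0908       9,184.3630
  4       900.00       725.1195     2,900.4778      14,502.3891
  5       900.00       686.9914     3,434.9572      20,609.7430
  6       900.00       650.8682     3,905.2095      27,336.4663
  7    10,900.00     7,468.2498    52,277.7484     418,221.9874
  Σ                 11,957.1102    67,282.8426     496,407.3494
P = 11,957.1102.
Convexity = Σ t(t+1)·PV / [P·(1+y)²] = 496,407.3494 / (11,957.1102 × 1.114080) = 37.26452.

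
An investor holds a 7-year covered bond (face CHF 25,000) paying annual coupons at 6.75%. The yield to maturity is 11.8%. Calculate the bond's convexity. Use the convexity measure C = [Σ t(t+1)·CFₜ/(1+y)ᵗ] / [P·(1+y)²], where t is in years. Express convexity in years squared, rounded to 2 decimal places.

33.21

With y = 0.118:
  t   CF        PV=CF/(1+0.118)^t    t·PV        t(t+1)·PV
  1     1,687.50     1,509.3918     1,509.3918       3,018.7835
  2     1,687.50     1,350.0821     2,700.1642       8,100.4925
  3     1,687.50     1,207.5868     3,622.7605      14,491.0421
  4     1,687.50     1,080.1313     4,320.5254      21,602.6268
  5     1,687.50       966.1282     4,830.6411      28,983.8463
  6     1,687.50       864.1576     5,184.9457      36,294.6197
  7    26,687.50    12,224.0542    85,568.3795     684,547.0363
  Σ                 19,201.5321   107,736.8081     797,038.4472
P = 19,201.5321.
Convexity = Σ t(t+1)·PV / [P·(1+y)²] = 797,038.4472 / (19,201.5321 × 1.249924) = 33.20930.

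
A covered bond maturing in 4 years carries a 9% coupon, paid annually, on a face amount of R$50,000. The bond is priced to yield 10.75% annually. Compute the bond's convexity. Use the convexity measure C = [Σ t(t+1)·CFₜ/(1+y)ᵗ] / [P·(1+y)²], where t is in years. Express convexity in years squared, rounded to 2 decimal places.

With y = 0.1075:
  t   CF        PV=CF/(1+0.1075)^t    t·PV        t(t+1)·PV
  1     4,500.00     4,063.2054     4,063.2054       8,126.4108
  2     4,500.00     3,668.8085     7,337.6170      22,012.8510
  3     4,500.00     3,312.6939     9,938.0817      39,752.3269
  4    54,500.00    36,226.0984   144,904.3937     724,521.9684
  Σ                 47,270.8063   166,243.2978     794,413.5572
P = 47,270.8063.
Convexity = Σ t(t+1)·PV / [P·(1+y)²] = 794,413.5572 / (47,270.8063 × 1.226556) = 13.70144.

13.70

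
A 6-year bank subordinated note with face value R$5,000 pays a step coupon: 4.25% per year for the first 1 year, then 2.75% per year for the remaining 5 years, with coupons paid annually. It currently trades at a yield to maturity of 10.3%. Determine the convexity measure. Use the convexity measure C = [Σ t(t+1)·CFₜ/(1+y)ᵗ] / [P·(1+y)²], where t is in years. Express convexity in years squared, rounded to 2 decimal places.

With y = 0.103:
  t   CF        PV=CF/(1+0.103)^t    t·PV        t(t+1)·PV
  1       212.50       192.6564       192.6564         385.3128
  2       137.50       113.0191       226.0381         678.1143
  3       137.50       102.4651       307.3954       1,229.5817
  4       137.50        92.8968       371.5871       1,857.9355
  5       137.50        84.2219       421.1096       2,526.6576
  6     5,137.50     2,852.9802    17,117.8813     119,825.1691
  Σ                  3,438.2395    18,636.6680     126,502.7711
P = 3,438.2395.
Convexity = Σ t(t+1)·PV / [P·(1+y)²] = 126,502.7711 / (3,438.2395 × 1.216609) = 30.24217.

30.24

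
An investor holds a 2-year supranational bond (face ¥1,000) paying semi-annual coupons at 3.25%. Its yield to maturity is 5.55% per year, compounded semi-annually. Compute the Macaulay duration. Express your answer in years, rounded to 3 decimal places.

1.951 years

Periodic yield y = 0.02775. Discount each cash flow and weight by its period:
  t   CF        PV=CF/(1+0.02775)^t    t·PV
  1        16.25        15.8112        15.8112
  2        16.25        15.3843        30.7686
  3        16.25        14.9689        44.9068
  4     1,016.25       910.8579     3,643.4315
  Σ                    957.0224     3,734.9182
Price P = Σ PV = 957.0224.
Macaulay duration = Σ(t·PV) / P = 3,734.9182 / 957.0224 = 3.90264 half-year periods.
In years: 3.90264 / 2 = 1.95132 years.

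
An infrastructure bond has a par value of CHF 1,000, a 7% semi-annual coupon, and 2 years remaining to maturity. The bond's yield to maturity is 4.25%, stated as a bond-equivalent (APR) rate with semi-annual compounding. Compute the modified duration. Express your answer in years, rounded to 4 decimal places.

Periodic yield y = 0.02125. First find Macaulay duration:
  t   CF        PV=CF/(1+0.02125)^t    t·PV
  1        35.00        34.2717        34.2717
  2        35.00        33.5586        67.1172
  3        35.00        32.8603        98.5810
  4     1,035.00       951.5072     3,806.0287
  Σ                  1,052.1978     4,005.9986
P = 1,052.1978; Macaulay duration = 4,005.9986 / 1,052.1978 = 3.80727 half-year periods = 1.90363 years.
Modified duration = D_Mac / (1 + y) = 1.90363 / 1.02125 = 1.86402 years.

1.8640 years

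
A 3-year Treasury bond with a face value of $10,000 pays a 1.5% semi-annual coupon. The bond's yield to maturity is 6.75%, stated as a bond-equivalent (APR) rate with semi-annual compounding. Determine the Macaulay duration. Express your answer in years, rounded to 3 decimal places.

2.939 years

Periodic yield y = 0.03375. Discount each cash flow and weight by its period:
  t   CF        PV=CF/(1+0.03375)^t    t·PV
  1        75.00        72.5514        72.5514
  2        75.00        70.1827       140.3654
  3        75.00        67.8914       203.6742
  4        75.00        65.6749       262.6995
  5        75.00        63.5307       317.6535
  6    10,075.00     8,255.6623    49,533.9738
  Σ                  8,595.4934    50,530.9177
Price P = Σ PV = 8,595.4934.
Macaulay duration = Σ(t·PV) / P = 50,530.9177 / 8,595.4934 = 5.87877 half-year periods.
In years: 5.87877 / 2 = 2.93938 years.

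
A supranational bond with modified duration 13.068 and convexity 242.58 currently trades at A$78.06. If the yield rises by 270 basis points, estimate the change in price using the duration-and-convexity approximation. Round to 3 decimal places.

Duration effect: -D_mod·Δy = -13.068 × (+0.027) = -0.352836
Convexity effect: ½·C·(Δy)² = 0.5 × 242.58 × (0.027)² = +0.08842041
ΔP/P ≈ -0.352836 + 0.08842041 = -0.26441559
ΔP ≈ 78.06 × (-0.26441559) = -20.6402809554.

-A$20.640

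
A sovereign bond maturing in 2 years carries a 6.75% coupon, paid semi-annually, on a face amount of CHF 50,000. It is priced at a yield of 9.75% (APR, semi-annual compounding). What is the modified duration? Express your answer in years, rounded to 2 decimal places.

Periodic yield y = 0.04875. First find Macaulay duration:
  t   CF        PV=CF/(1+0.04875)^t    t·PV
  1     1,687.50     1,609.0584     1,609.0584
  2     1,687.50     1,534.2631     3,068.5262
  3     1,687.50     1,462.9445     4,388.8336
  4    51,687.50    42,726.5308   170,906.1232
  Σ                 47,332.7968   179,972.5414
P = 47,332.7968; Macaulay duration = 179,972.5414 / 47,332.7968 = 3.80228 half-year periods = 1.90114 years.
Modified duration = D_Mac / (1 + y) = 1.90114 / 1.04875 = 1.81277 years.

1.81 years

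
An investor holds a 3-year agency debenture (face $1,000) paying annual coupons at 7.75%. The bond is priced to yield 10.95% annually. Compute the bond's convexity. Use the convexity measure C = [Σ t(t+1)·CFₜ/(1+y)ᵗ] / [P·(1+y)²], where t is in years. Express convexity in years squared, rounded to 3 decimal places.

With y = 0.1095:
  t   CF        PV=CF/(1+0.1095)^t    t·PV        t(t+1)·PV
  1        77.50        69.8513        69.8513         139.7026
  2        77.50        62.9574       125.9149         377.7447
  3     1,077.50       788.9243     2,366.7730       9,467.0922
  Σ                    921.7331     2,562.5392       9,984.5394
P = 921.7331.
Convexity = Σ t(t+1)·PV / [P·(1+y)²] = 9,984.5394 / (921.7331 × 1.230990) = 8.79971.

8.800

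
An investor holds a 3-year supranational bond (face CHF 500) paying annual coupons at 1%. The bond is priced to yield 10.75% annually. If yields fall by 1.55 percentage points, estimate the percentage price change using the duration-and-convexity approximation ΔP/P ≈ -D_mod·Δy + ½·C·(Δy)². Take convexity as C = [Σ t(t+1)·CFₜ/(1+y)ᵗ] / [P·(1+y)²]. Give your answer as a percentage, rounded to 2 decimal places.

With y = 0.1075:
  t   CF        PV=CF/(1+0.1075)^t    t·PV        t(t+1)·PV
  1         5.00         4.5147         4.5147           9.0293
  2         5.00         4.0765         8.1529          24.4587
  3       505.00       371.7579     1,115.2736       4,461.0945
  Σ                    380.3490     1,127.9412       4,494.5825
P = 380.3490; D_Mac = 2.96554 yrs; D_mod = 2.67769 yrs; C = 9.63429.
Duration effect: -2.67769 × (-0.0155) = +0.041504
Convexity effect: 0.5 × 9.63429 × (-0.0155)² = +0.0011573
ΔP/P ≈ +0.041504 + 0.0011573 = +0.042662 = +4.2662%.

+4.27%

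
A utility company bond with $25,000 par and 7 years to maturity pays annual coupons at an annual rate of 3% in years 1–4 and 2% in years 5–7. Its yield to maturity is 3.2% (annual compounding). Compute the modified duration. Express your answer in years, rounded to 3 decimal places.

Periodic yield y = 0.032. First find Macaulay duration:
  t   CF        PV=CF/(1+0.032)^t    t·PV
  1       750.00       726.7442       726.7442
  2       750.00       704.2095     1,408.4190
  3       750.00       682.3735     2,047.1206
  4       750.00       661.2147     2,644.8586
  5       500.00       427.1413     2,135.7063
  6       500.00       413.8966     2,483.3794
  7    25,500.00    20,454.1906   143,179.3345
  Σ                 24,069.7703   154,625.5625
P = 24,069.7703; Macaulay duration = 154,625.5625 / 24,069.7703 = 6.42406 years.
Modified duration = D_Mac / (1 + y) = 6.42406 / 1.032 = 6.22486 years.

6.225 years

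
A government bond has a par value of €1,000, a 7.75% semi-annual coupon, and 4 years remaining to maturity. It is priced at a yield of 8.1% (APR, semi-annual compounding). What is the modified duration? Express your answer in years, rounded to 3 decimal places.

3.375 years

Periodic yield y = 0.0405. First find Macaulay duration:
  t   CF        PV=CF/(1+0.0405)^t    t·PV
  1        38.75        37.2417        37.2417
  2        38.75        35.7921        71.5843
  3        38.75        34.3990       103.1969
  4        38.75        33.0600       132.2402
  5        38.75        31.7732       158.8661
  6        38.75        30.5365       183.2190
  7        38.75        29.3479       205.4353
  8     1,038.75       756.0915     6,048.7321
  Σ                    988.2420     6,940.5155
P = 988.2420; Macaulay duration = 6,940.5155 / 988.2420 = 7.02309 half-year periods = 3.51155 years.
Modified duration = D_Mac / (1 + y) = 3.51155 / 1.0405 = 3.37486 years.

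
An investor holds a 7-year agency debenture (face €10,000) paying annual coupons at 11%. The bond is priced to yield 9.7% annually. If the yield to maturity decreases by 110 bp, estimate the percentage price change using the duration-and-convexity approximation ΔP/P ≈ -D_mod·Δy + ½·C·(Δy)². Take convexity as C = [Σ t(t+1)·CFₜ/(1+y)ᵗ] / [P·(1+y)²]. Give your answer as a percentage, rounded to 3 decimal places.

With y = 0.097:
  t   CF        PV=CF/(1+0.097)^t    t·PV        t(t+1)·PV
  1     1,100.00     1,002.7347     1,002.7347       2,005.4695
  2     1,100.00       914.0699     1,828.1399       5,484.4197
  3     1,100.00       833.2452     2,499.7355       9,998.9420
  4     1,100.00       759.5672     3,038.2686      15,191.3430
  5     1,100.00       692.4040     3,462.0198      20,772.1190
  6     1,100.00       631.1796     3,787.0773      26,509.5411
  7    11,100.00     5,805.9940    40,641.9583     325,135.6663
  Σ                 10,639.1946    56,259.9341     405,097.5006
P = 10,639.1946; D_Mac = 5.28799 yrs; D_mod = 4.82041 yrs; C = 31.64008.
Duration effect: -4.82041 × (-0.011) = +0.053024
Convexity effect: 0.5 × 31.64008 × (-0.011)² = +0.0019142
ΔP/P ≈ +0.053024 + 0.0019142 = +0.054939 = +5.4939%.

+5.494%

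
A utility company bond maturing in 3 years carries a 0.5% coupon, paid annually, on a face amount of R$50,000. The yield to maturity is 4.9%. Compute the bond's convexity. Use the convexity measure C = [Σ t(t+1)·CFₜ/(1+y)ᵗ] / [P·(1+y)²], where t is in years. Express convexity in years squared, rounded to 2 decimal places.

10.83

With y = 0.049:
  t   CF        PV=CF/(1+0.049)^t    t·PV        t(t+1)·PV
  1       250.00       238.3222       238.3222         476.6444
  2       250.00       227.1899       454.3798       1,363.1394
  3    50,250.00    43,532.0983   130,596.2950     522,385.1800
  Σ                 43,997.6105   131,288.9970     524,224.9639
P = 43,997.6105.
Convexity = Σ t(t+1)·PV / [P·(1+y)²] = 524,224.9639 / (43,997.6105 × 1.100401) = 10.82774.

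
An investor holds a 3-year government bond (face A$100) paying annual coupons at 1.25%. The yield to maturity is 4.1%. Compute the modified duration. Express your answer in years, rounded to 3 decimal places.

Periodic yield y = 0.041. First find Macaulay duration:
  t   CF        PV=CF/(1+0.041)^t    t·PV
  1         1.25         1.2008         1.2008
  2         1.25         1.1535         2.3070
  3       101.25        89.7517       269.2552
  Σ                     92.1060       272.7629
P = 92.1060; Macaulay duration = 272.7629 / 92.1060 = 2.96140 years.
Modified duration = D_Mac / (1 + y) = 2.96140 / 1.041 = 2.84477 years.

2.845 years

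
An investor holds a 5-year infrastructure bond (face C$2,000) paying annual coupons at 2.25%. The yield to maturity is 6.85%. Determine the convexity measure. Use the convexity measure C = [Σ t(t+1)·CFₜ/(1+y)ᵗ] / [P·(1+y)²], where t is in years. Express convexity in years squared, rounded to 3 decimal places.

24.583

With y = 0.0685:
  t   CF        PV=CF/(1+0.0685)^t    t·PV        t(t+1)·PV
  1        45.00        42.1151        42.1151          84.2302
  2        45.00        39.4152        78.8304         236.4911
  3        45.00        36.8883       110.6650         442.6599
  4        45.00        34.5235       138.0939         690.4693
  5     2,045.00     1,468.3199     7,341.5994      44,049.5965
  Σ                  1,621.2620     7,711.3037      45,503.4470
P = 1,621.2620.
Convexity = Σ t(t+1)·PV / [P·(1+y)²] = 45,503.4470 / (1,621.2620 × 1.141692) = 24.58341.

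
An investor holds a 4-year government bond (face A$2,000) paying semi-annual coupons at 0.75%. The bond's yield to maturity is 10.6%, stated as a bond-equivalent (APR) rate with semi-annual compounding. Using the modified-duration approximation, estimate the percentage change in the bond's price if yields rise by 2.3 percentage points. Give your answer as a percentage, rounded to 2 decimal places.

Periodic yield y = 0.053. Modified duration first:
  t   CF        PV=CF/(1+0.053)^t    t·PV
  1         7.50         7.1225         7.1225
  2         7.50         6.7640        13.5280
  3         7.50         6.4236        19.2707
  4         7.50         6.1003        24.4010
  5         7.50         5.7932        28.9661
  6         7.50         5.5016        33.0098
  7         7.50         5.2247        36.5730
  8     2,007.50     1,328.0933    10,624.7464
  Σ                  1,371.0232    10,787.6174
P = 1,371.0232; D_Mac = 7.86830 half-year periods = 3.93415 yrs; D_mod = 3.93415/(1+0.053) = 3.73613 yrs.
ΔP/P ≈ -D_mod · Δy = -3.73613 × (+0.023) = -0.085931 = -8.5931%.

-8.59%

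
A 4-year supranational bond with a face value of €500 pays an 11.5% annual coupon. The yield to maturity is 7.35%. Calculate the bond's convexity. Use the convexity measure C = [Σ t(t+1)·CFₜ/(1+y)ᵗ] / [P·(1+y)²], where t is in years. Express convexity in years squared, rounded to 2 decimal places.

With y = 0.0735:
  t   CF        PV=CF/(1+0.0735)^t    t·PV        t(t+1)·PV
  1        57.50        53.5631        53.5631         107.1262
  2        57.50        49.8958        99.7915         299.3746
  3        57.50        46.4795       139.4386         557.7543
  4       557.50       419.7944     1,679.1777       8,395.8887
  Σ                    569.7328     1,971.9710       9,360.1439
P = 569.7328.
Convexity = Σ t(t+1)·PV / [P·(1+y)²] = 9,360.1439 / (569.7328 × 1.152402) = 14.25631.

14.26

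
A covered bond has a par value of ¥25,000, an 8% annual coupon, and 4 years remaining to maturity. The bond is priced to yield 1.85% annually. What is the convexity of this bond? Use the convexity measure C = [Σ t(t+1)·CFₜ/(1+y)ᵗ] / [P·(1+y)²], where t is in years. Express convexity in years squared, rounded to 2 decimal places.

With y = 0.0185:
  t   CF        PV=CF/(1+0.0185)^t    t·PV        t(t+1)·PV
  1     2,000.00     1,963.6721     1,963.6721       3,927.3441
  2     2,000.00     1,928.0040     3,856.0080      11,568.0240
  3     2,000.00     1,892.9838     5,678.9514      22,715.8055
  4    27,000.00    25,091.0959   100,364.3837     501,821.9185
  Σ                 30,875.7558   111,863.0151     540,033.0921
P = 30,875.7558.
Convexity = Σ t(t+1)·PV / [P·(1+y)²] = 540,033.0921 / (30,875.7558 × 1.037342) = 16.86090.

16.86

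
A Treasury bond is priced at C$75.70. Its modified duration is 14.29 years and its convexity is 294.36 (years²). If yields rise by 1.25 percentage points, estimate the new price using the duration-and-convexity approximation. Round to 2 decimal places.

C$63.92

Duration effect: -D_mod·Δy = -14.29 × (+0.0125) = -0.178625
Convexity effect: ½·C·(Δy)² = 0.5 × 294.36 × (0.0125)² = +0.022996875
ΔP/P ≈ -0.178625 + 0.022996875 = -0.155628125
New price ≈ 75.70 × (1 - 0.155628125) = 63.9189509375.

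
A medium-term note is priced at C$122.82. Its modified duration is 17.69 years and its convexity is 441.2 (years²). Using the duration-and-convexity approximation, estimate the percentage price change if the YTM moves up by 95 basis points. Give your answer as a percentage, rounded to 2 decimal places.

Duration effect: -D_mod·Δy = -17.69 × (+0.0095) = -0.168055
Convexity effect: ½·C·(Δy)² = 0.5 × 441.2 × (0.0095)² = +0.01990915
ΔP/P ≈ -0.168055 + 0.01990915 = -0.14814585
= -14.814585%.

-14.81%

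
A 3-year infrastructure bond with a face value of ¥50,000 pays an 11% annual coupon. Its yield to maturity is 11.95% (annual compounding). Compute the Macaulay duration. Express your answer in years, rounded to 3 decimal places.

Periodic yield y = 0.1195. Discount each cash flow and weight by its year:
  t   CF        PV=CF/(1+0.1195)^t    t·PV
  1     5,500.00     4,912.9075     4,912.9075
  2     5,500.00     4,388.4837     8,776.9675
  3    55,500.00    39,556.7579   118,670.2737
  Σ                 48,858.1492   132,360.1488
Price P = Σ PV = 48,858.1492.
Macaulay duration = Σ(t·PV) / P = 132,360.1488 / 48,858.1492 = 2.70907 years.

2.709 years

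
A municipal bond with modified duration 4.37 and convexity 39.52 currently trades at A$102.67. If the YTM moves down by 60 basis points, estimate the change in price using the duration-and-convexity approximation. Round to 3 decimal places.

Duration effect: -D_mod·Δy = -4.37 × (-0.006) = +0.026220
Convexity effect: ½·C·(Δy)² = 0.5 × 39.52 × (-0.006)² = +0.00071136
ΔP/P ≈ +0.026220 + 0.00071136 = +0.02693136
ΔP ≈ 102.67 × (+0.02693136) = +2.7650427312.

+A$2.765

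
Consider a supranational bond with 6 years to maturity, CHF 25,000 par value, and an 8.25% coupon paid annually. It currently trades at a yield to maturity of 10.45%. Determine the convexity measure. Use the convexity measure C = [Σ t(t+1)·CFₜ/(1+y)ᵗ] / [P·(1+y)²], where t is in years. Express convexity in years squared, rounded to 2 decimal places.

26.21

With y = 0.1045:
  t   CF        PV=CF/(1+0.1045)^t    t·PV        t(t+1)·PV
  1     2,062.50     1,867.3608     1,867.3608       3,734.7216
  2     2,062.50     1,690.6843     3,381.3686      10,144.1057
  3     2,062.50     1,530.7237     4,592.1710      18,368.6840
  4     2,062.50     1,385.8974     5,543.5896      27,717.9478
  5     2,062.50     1,254.7736     6,273.8678      37,643.2066
  6    27,062.50    14,906.4282    89,438.5692     626,069.9842
  Σ                 22,635.8679   111,096.9269     723,678.6499
P = 22,635.8679.
Convexity = Σ t(t+1)·PV / [P·(1+y)²] = 723,678.6499 / (22,635.8679 × 1.219920) = 26.20699.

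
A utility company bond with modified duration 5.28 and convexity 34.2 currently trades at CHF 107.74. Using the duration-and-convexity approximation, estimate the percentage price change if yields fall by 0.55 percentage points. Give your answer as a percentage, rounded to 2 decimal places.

+2.96%

Duration effect: -D_mod·Δy = -5.28 × (-0.0055) = +0.029040
Convexity effect: ½·C·(Δy)² = 0.5 × 34.2 × (-0.0055)² = +0.000517275
ΔP/P ≈ +0.029040 + 0.000517275 = +0.029557275
= +2.9557275%.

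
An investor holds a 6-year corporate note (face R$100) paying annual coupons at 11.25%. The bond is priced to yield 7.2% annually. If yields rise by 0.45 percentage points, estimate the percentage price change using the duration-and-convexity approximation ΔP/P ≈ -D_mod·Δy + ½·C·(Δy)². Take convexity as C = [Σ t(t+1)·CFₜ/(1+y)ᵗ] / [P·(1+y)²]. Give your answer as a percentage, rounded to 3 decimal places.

With y = 0.072:
  t   CF        PV=CF/(1+0.072)^t    t·PV        t(t+1)·PV
  1        11.25        10.4944        10.4944          20.9888
  2        11.25         9.7896        19.5791          58.7373
  3        11.25         9.1320        27.3961         109.5846
  4        11.25         8.5187        34.0748         170.3740
  5        11.25         7.9465        39.7327         238.3965
  6       111.25        73.3046       439.8277       3,078.7938
  Σ                    119.1859       571.1049       3,676.8750
P = 119.1859; D_Mac = 4.79172 yrs; D_mod = 4.46988 yrs; C = 26.84507.
Duration effect: -4.46988 × (+0.0045) = -0.020114
Convexity effect: 0.5 × 26.84507 × (0.0045)² = +0.0002718
ΔP/P ≈ -0.020114 + 0.0002718 = -0.019843 = -1.9843%.

-1.984%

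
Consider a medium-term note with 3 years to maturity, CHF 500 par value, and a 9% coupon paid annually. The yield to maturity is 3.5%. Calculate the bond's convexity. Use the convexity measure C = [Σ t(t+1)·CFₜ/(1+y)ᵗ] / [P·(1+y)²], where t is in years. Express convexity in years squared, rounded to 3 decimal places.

With y = 0.035:
  t   CF        PV=CF/(1+0.035)^t    t·PV        t(t+1)·PV
  1        45.00        43.4783        43.4783          86.9565
  2        45.00        42.0080        84.0160         252.0479
  3       545.00       491.5588     1,474.6763       5,898.7053
  Σ                    577.0450     1,602.1705       6,237.7097
P = 577.0450.
Convexity = Σ t(t+1)·PV / [P·(1+y)²] = 6,237.7097 / (577.0450 × 1.071225) = 10.09101.

10.091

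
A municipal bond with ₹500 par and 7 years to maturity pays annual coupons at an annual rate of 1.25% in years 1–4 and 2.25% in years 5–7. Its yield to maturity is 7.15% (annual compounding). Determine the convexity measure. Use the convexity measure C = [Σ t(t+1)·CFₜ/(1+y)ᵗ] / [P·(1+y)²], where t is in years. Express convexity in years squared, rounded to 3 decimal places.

With y = 0.0715:
  t   CF        PV=CF/(1+0.0715)^t    t·PV        t(t+1)·PV
  1         6.25         5.8329         5.8329          11.6659
  2         6.25         5.4437        10.8874          32.6623
  3         6.25         5.0805        15.2414          60.9656
  4         6.25         4.7415        18.9658          94.8290
  5        11.25         7.9651        39.8255         238.9532
  6        11.25         7.4336        44.6016         312.2114
  7       511.25       315.2740     2,206.9177      17,655.3414
  Σ                    351.7712     2,342.2724      18,406.6289
P = 351.7712.
Convexity = Σ t(t+1)·PV / [P·(1+y)²] = 18,406.6289 / (351.7712 × 1.148112) = 45.57530.

45.575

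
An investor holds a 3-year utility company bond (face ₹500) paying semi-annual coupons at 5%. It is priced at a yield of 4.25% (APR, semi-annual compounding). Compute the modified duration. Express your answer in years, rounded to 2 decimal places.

2.77 years

Periodic yield y = 0.02125. First find Macaulay duration:
  t   CF        PV=CF/(1+0.02125)^t    t·PV
  1        12.50        12.2399        12.2399
  2        12.50        11.9852        23.9704
  3        12.50        11.7358        35.2075
  4        12.50        11.4916        45.9665
  5        12.50        11.2525        56.2626
  6       512.50       451.7534     2,710.5205
  Σ                    510.4585     2,884.1675
P = 510.4585; Macaulay duration = 2,884.1675 / 510.4585 = 5.65015 half-year periods = 2.82508 years.
Modified duration = D_Mac / (1 + y) = 2.82508 / 1.02125 = 2.76629 years.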